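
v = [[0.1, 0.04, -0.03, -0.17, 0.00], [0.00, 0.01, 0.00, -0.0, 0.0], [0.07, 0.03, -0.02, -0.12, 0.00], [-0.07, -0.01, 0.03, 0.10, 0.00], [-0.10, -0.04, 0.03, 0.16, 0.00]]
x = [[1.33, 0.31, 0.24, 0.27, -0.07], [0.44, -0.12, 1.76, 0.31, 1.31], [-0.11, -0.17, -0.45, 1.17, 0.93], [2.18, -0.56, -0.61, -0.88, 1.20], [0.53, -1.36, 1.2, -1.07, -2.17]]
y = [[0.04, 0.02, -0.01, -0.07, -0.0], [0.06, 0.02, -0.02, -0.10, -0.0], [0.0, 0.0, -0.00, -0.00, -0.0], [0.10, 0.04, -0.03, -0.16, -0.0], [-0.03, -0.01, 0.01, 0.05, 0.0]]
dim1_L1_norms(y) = [0.14, 0.2, 0.0, 0.33, 0.1]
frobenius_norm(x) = 5.16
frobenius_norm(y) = 0.25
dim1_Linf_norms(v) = [0.17, 0.01, 0.12, 0.1, 0.16]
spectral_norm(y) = 0.25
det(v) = 0.00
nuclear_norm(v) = 0.37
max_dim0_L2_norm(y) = 0.21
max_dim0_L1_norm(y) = 0.38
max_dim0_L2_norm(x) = 2.96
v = x @ y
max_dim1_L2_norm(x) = 3.07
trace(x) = -2.29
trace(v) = 0.19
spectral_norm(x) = 3.36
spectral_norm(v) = 0.34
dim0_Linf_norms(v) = [0.1, 0.04, 0.03, 0.17, 0.0]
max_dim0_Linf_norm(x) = 2.18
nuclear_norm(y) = 0.26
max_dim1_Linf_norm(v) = 0.17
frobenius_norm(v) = 0.34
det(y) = 0.00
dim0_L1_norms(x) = [4.59, 2.52, 4.26, 3.7, 5.68]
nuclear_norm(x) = 10.45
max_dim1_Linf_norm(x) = 2.18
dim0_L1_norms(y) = [0.23, 0.09, 0.07, 0.38, 0.0]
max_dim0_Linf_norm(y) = 0.16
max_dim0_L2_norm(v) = 0.28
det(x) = 20.88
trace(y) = -0.10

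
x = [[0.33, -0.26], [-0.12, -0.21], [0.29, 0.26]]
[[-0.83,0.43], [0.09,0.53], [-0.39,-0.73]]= x @ [[-1.96, -0.49], [0.69, -2.26]]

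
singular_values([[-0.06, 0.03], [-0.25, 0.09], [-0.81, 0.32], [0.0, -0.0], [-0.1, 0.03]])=[0.92, 0.01]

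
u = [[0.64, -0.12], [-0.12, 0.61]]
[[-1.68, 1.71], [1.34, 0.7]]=u @ [[-2.30, 2.99], [1.74, 1.73]]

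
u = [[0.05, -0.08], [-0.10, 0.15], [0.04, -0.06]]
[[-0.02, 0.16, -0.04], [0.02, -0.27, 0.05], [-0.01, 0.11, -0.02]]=u @ [[3.25,-3.36,3.54], [2.32,-4.04,2.68]]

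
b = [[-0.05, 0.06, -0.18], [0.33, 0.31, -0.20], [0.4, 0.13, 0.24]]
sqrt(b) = [[0.03,0.15,-0.27],[0.69,0.46,-0.01],[0.56,0.04,0.63]]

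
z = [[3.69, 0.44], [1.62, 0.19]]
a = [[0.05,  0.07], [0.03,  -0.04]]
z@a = [[0.20, 0.24], [0.09, 0.11]]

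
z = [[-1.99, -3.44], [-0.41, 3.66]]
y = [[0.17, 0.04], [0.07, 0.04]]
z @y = [[-0.58,-0.22], [0.19,0.13]]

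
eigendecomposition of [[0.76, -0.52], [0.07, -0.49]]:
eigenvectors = [[1.0, 0.39], [0.06, 0.92]]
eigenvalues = [0.73, -0.46]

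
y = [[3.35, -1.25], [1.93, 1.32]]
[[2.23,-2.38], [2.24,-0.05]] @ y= [[2.88, -5.93],[7.41, -2.87]]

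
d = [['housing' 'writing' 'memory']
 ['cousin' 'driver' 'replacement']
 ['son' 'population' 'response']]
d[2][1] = 'population'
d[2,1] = 'population'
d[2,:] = ['son', 'population', 'response']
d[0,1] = 'writing'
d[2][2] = 'response'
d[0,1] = 'writing'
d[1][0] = 'cousin'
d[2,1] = 'population'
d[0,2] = 'memory'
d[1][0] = 'cousin'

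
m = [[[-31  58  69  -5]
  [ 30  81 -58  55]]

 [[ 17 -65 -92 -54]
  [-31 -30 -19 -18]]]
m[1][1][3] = -18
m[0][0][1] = 58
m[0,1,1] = 81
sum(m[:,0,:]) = -103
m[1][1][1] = -30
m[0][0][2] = 69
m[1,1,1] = -30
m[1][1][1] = -30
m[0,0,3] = -5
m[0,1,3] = 55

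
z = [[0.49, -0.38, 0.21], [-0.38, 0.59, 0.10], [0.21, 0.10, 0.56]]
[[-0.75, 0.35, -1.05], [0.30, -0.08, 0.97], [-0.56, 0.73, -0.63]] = z @ [[-2.27, -0.79, -0.27], [-0.95, -0.95, 1.69], [0.02, 1.77, -1.32]]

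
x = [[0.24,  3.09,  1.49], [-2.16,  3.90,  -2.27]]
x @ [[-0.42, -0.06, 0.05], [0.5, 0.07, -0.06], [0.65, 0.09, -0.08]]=[[2.41, 0.34, -0.29], [1.38, 0.20, -0.16]]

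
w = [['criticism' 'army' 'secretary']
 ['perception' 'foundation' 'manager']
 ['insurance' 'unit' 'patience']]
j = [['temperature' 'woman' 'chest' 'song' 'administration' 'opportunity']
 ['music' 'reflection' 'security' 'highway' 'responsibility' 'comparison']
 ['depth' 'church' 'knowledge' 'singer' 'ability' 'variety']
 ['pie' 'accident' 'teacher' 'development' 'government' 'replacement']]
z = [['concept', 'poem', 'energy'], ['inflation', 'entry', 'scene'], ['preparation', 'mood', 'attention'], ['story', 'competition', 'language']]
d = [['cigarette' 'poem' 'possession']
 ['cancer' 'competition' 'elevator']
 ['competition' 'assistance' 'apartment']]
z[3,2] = 'language'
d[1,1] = 'competition'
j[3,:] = ['pie', 'accident', 'teacher', 'development', 'government', 'replacement']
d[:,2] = ['possession', 'elevator', 'apartment']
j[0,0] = 'temperature'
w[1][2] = 'manager'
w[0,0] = 'criticism'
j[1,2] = 'security'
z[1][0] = 'inflation'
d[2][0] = 'competition'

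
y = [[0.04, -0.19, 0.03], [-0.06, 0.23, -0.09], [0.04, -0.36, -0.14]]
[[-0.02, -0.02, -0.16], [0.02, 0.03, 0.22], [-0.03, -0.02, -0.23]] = y @ [[0.04, -0.04, -0.06],[0.1, 0.09, 0.78],[-0.01, -0.07, -0.41]]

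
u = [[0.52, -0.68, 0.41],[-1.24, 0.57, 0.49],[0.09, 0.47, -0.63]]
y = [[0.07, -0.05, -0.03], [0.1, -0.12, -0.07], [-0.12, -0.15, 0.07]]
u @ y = [[-0.08,-0.01,0.06], [-0.09,-0.08,0.03], [0.13,0.03,-0.08]]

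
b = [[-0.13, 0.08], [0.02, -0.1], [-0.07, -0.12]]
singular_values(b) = [0.18, 0.14]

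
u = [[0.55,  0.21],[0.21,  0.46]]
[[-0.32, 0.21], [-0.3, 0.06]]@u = [[-0.13,0.03], [-0.15,-0.04]]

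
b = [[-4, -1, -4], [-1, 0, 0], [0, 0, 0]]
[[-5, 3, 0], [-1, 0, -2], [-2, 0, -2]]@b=[[17, 5, 20], [4, 1, 4], [8, 2, 8]]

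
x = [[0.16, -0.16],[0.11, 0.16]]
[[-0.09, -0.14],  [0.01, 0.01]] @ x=[[-0.03, -0.01], [0.0, -0.00]]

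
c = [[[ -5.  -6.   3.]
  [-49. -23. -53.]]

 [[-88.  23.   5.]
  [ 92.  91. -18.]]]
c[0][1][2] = -53.0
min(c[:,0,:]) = -88.0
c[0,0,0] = -5.0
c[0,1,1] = -23.0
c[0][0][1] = -6.0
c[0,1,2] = -53.0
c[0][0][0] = -5.0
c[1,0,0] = -88.0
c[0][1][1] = -23.0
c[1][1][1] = 91.0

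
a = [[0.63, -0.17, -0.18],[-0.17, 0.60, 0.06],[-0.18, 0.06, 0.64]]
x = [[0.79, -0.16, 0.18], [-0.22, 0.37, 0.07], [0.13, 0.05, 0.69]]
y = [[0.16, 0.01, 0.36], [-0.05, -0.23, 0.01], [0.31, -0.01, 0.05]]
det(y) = 0.02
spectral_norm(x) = 0.93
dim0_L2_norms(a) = [0.68, 0.63, 0.67]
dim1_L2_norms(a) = [0.68, 0.63, 0.67]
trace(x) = 1.85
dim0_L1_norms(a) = [0.98, 0.83, 0.88]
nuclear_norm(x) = 1.85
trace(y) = -0.02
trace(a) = 1.87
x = y + a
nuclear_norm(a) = 1.87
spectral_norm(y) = 0.45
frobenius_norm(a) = 1.14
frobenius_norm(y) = 0.56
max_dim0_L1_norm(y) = 0.52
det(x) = 0.16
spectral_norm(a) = 0.90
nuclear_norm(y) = 0.91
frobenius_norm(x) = 1.17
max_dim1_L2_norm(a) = 0.68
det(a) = 0.21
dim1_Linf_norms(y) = [0.36, 0.23, 0.31]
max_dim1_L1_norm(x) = 1.13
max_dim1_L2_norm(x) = 0.83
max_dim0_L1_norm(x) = 1.14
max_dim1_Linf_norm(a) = 0.64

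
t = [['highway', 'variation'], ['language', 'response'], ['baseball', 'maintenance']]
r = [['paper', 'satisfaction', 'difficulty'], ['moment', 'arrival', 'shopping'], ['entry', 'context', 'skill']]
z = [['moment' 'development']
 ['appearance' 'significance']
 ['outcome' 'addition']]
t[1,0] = 'language'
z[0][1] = 'development'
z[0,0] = 'moment'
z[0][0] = 'moment'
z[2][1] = 'addition'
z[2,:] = ['outcome', 'addition']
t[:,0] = ['highway', 'language', 'baseball']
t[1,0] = 'language'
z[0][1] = 'development'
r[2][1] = 'context'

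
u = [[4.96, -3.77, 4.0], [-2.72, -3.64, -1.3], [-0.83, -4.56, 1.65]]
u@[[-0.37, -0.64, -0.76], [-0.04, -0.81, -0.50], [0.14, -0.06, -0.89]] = [[-1.12, -0.36, -5.44],[0.97, 4.77, 5.04],[0.72, 4.13, 1.44]]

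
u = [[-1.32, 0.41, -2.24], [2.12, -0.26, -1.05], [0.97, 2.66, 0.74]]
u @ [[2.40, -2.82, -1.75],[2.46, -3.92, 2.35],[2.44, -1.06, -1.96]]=[[-7.63,4.49,7.66], [1.89,-3.85,-2.26], [10.68,-13.95,3.1]]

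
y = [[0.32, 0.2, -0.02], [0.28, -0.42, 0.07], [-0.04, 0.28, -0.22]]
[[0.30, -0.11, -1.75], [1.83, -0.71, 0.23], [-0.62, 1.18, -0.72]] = y @ [[2.63, -0.85, -3.61], [-2.82, 0.34, -2.93], [-1.23, -4.77, 0.21]]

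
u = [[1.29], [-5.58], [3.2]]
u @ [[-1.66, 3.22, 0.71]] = [[-2.14, 4.15, 0.92], [9.26, -17.97, -3.96], [-5.31, 10.30, 2.27]]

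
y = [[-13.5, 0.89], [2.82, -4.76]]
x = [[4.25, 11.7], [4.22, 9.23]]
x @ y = [[-24.38, -51.91], [-30.94, -40.18]]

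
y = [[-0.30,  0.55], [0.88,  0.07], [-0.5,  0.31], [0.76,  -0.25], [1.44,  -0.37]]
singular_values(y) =[2.01, 0.57]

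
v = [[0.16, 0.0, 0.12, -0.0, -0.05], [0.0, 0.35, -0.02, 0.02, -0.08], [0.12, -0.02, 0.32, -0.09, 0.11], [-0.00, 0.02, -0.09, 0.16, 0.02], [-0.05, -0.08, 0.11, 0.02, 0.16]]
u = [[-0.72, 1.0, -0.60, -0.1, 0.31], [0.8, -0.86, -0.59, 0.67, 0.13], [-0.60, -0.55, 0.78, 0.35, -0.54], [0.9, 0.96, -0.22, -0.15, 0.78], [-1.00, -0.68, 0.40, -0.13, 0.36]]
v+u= [[-0.56, 1.0, -0.48, -0.1, 0.26], [0.80, -0.51, -0.61, 0.69, 0.05], [-0.48, -0.57, 1.10, 0.26, -0.43], [0.9, 0.98, -0.31, 0.01, 0.80], [-1.05, -0.76, 0.51, -0.11, 0.52]]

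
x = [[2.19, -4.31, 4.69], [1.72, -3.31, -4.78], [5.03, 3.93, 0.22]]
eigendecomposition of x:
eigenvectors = [[(-0.81+0j),-0.03-0.48j,-0.03+0.48j], [(0.14+0j),(-0.67+0j),(-0.67-0j)], [-0.58+0.00j,-0.05+0.56j,-0.05-0.56j]]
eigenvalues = [(6.3+0j), (-3.6+5.24j), (-3.6-5.24j)]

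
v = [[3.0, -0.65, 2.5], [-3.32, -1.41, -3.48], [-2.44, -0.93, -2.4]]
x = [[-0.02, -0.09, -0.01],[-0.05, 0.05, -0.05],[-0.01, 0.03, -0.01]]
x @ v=[[0.26, 0.15, 0.29], [-0.19, 0.01, -0.18], [-0.11, -0.03, -0.11]]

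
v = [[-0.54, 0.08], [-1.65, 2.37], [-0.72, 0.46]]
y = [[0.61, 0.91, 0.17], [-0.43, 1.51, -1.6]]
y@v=[[-1.95, 2.28], [-1.11, 2.81]]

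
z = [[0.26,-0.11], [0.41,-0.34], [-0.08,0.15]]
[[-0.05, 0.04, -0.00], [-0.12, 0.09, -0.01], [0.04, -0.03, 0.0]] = z @[[-0.10, 0.07, -0.01], [0.23, -0.17, 0.01]]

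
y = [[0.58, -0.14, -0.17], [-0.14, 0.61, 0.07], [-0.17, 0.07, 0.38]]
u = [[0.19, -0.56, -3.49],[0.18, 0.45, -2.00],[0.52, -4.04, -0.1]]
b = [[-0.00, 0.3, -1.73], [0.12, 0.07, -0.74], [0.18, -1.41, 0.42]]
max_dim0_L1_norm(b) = 2.89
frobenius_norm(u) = 5.78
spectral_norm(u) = 4.28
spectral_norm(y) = 0.80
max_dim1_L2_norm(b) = 1.76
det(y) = 0.11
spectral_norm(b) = 2.08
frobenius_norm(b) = 2.42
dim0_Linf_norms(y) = [0.58, 0.61, 0.38]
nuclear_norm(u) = 8.30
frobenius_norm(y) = 0.98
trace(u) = 0.54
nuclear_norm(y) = 1.57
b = y @ u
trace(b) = 0.49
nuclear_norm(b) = 3.41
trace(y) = 1.57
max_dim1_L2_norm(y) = 0.63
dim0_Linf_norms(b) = [0.18, 1.41, 1.73]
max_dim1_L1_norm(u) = 4.66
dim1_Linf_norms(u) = [3.49, 2.0, 4.04]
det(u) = 2.38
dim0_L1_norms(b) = [0.3, 1.78, 2.89]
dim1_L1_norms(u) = [4.24, 2.63, 4.66]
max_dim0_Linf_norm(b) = 1.73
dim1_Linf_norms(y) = [0.58, 0.61, 0.38]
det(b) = 0.26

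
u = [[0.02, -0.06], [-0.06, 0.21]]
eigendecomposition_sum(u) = [[0.00, 0.0], [0.00, 0.00]] + [[0.02, -0.06], [-0.06, 0.21]]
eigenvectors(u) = [[-0.96, 0.28], [-0.28, -0.96]]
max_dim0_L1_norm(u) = 0.27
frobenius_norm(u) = 0.23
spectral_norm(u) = 0.23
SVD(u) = [[-0.28, 0.96], [0.96, 0.28]] @ diag([0.22736102527122115, 0.0026389747287788516]) @ [[-0.28, 0.96], [0.96, 0.28]]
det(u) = 0.00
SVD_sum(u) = [[0.02, -0.06], [-0.06, 0.21]] + [[0.00, 0.0], [0.00, 0.0]]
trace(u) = 0.23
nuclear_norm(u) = 0.23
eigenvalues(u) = [0.0, 0.23]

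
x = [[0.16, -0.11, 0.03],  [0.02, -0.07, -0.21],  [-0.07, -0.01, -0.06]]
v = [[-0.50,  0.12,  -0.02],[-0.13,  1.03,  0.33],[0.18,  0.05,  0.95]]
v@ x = [[-0.08, 0.05, -0.04],[-0.02, -0.06, -0.24],[-0.04, -0.03, -0.06]]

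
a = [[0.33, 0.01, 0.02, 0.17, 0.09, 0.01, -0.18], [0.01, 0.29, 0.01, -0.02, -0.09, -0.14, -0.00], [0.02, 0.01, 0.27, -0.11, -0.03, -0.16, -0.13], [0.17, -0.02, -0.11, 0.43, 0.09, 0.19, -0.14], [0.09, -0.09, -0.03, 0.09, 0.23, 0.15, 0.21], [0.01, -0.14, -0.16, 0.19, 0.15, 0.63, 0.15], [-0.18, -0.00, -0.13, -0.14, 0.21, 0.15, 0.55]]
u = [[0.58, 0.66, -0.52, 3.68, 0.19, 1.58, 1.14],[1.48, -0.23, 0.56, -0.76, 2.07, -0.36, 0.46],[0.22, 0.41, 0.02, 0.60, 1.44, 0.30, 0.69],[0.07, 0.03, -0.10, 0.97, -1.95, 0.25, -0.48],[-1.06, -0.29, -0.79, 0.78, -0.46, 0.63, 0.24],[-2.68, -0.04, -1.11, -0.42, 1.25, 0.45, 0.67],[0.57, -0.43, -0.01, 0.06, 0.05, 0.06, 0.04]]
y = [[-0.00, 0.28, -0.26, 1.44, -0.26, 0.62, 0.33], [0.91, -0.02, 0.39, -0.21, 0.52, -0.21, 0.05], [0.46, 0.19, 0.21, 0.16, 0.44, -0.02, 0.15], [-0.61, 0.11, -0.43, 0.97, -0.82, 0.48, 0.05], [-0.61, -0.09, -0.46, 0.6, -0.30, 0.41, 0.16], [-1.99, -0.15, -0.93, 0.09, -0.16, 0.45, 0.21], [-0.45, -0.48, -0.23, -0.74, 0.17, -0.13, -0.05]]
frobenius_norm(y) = 3.81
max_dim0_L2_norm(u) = 4.03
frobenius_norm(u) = 6.99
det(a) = -0.00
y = a @ u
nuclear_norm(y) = 6.30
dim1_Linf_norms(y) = [1.44, 0.91, 0.46, 0.97, 0.61, 1.99, 0.74]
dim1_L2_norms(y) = [1.67, 1.16, 0.73, 1.55, 1.11, 2.26, 1.04]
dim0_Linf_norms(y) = [1.99, 0.48, 0.93, 1.44, 0.82, 0.62, 0.33]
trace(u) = 1.37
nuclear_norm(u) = 12.74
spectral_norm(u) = 4.64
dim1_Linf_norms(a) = [0.33, 0.29, 0.27, 0.43, 0.23, 0.63, 0.55]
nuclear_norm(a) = 2.74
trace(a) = 2.73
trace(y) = 1.26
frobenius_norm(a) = 1.35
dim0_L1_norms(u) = [6.66, 2.09, 3.11, 7.27, 7.41, 3.63, 3.72]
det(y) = 0.00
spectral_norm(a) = 0.97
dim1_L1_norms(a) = [0.81, 0.56, 0.73, 1.15, 0.89, 1.43, 1.36]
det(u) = -0.00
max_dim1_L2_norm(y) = 2.26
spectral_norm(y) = 3.08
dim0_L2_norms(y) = [2.44, 0.62, 1.26, 2.0, 1.16, 1.02, 0.46]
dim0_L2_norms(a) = [0.42, 0.34, 0.36, 0.54, 0.38, 0.72, 0.66]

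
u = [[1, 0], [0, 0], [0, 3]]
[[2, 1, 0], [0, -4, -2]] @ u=[[2, 0], [0, -6]]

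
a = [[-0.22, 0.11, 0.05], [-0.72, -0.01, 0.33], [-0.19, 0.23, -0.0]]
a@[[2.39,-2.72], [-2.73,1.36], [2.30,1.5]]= [[-0.71, 0.82], [-0.93, 2.44], [-1.08, 0.83]]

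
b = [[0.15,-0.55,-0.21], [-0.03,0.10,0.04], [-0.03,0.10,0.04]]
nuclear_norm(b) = 0.63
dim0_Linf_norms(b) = [0.15, 0.55, 0.21]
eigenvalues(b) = [0.3, -0.01, 0.0]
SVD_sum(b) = [[0.15, -0.55, -0.21], [-0.03, 0.1, 0.04], [-0.03, 0.1, 0.04]] + [[-0.0, -0.00, 0.0], [-0.0, -0.00, 0.0], [-0.00, -0.00, 0.0]] + [[0.00, -0.0, 0.00], [-0.0, 0.0, -0.00], [0.0, -0.0, 0.0]]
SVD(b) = [[-0.97, -0.25, 0.00], [0.18, -0.68, -0.71], [0.18, -0.68, 0.71]] @ diag([0.6277603438082402, 0.004117127853258472, 1.2188212105243337e-19]) @ [[-0.25,0.90,0.35], [0.80,0.39,-0.45], [0.55,-0.16,0.82]]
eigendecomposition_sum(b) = [[0.15, -0.54, -0.21], [-0.03, 0.10, 0.04], [-0.03, 0.1, 0.04]] + [[-0.00, -0.01, -0.0], [-0.0, -0.0, -0.0], [-0.0, -0.0, -0.0]] + [[0.0, -0.0, 0.0],  [-0.00, 0.00, -0.00],  [0.00, -0.00, 0.0]]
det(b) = -0.00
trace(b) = 0.29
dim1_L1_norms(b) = [0.91, 0.17, 0.17]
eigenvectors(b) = [[0.96,-0.96,0.55],[-0.19,-0.20,-0.16],[-0.19,-0.2,0.82]]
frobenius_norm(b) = 0.63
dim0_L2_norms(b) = [0.16, 0.57, 0.22]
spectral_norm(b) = 0.63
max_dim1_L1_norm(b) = 0.91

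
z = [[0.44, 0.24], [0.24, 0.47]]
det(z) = 0.15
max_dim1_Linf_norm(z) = 0.47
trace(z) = 0.91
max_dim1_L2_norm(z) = 0.53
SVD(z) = [[-0.68,  -0.73], [-0.73,  0.68]] @ diag([0.6954682931282209, 0.21453170687177905]) @ [[-0.68, -0.73],  [-0.73, 0.68]]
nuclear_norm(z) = 0.91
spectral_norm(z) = 0.70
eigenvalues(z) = [0.21, 0.7]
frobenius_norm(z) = 0.73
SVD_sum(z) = [[0.33, 0.35], [0.35, 0.37]] + [[0.11, -0.11], [-0.11, 0.10]]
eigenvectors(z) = [[-0.73, -0.68], [0.68, -0.73]]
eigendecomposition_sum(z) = [[0.11,  -0.11], [-0.11,  0.1]] + [[0.33,  0.35], [0.35,  0.37]]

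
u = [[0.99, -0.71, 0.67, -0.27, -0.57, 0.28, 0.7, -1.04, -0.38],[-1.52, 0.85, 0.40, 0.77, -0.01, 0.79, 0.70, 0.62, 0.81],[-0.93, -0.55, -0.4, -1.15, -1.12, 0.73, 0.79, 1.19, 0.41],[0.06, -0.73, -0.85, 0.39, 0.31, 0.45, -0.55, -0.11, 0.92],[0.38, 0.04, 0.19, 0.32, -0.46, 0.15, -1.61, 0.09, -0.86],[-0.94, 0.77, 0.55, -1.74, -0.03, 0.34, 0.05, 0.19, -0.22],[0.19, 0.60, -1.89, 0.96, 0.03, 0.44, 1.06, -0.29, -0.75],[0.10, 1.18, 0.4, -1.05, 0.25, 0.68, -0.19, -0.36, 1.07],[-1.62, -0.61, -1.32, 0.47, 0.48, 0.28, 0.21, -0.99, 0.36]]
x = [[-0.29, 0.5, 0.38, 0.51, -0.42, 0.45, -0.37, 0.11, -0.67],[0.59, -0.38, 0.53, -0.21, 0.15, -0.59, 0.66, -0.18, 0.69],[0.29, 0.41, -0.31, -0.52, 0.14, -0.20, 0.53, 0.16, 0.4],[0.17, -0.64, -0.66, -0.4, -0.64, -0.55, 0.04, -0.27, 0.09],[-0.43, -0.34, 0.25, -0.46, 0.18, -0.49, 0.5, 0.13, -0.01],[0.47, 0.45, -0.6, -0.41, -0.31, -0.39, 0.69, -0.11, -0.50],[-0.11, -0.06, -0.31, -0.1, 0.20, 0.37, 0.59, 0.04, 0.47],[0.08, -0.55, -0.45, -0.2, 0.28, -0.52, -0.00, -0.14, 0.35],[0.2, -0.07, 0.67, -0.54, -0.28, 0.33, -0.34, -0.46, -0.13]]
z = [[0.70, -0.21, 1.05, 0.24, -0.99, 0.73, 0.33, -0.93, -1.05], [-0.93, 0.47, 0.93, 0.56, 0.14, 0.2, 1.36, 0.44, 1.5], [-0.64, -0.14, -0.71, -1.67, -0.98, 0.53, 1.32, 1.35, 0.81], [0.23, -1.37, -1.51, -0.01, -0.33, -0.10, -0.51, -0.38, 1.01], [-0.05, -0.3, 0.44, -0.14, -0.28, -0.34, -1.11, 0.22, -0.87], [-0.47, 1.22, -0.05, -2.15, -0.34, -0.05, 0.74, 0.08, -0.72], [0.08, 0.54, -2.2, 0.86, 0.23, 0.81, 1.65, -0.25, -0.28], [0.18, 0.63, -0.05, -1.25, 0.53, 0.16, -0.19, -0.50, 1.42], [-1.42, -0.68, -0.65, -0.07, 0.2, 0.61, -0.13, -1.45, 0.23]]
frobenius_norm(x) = 3.62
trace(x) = -1.27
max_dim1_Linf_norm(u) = 1.89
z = u + x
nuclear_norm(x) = 9.14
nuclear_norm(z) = 19.73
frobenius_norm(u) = 6.80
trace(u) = 2.77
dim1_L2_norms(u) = [2.03, 2.44, 2.58, 1.69, 1.96, 2.24, 2.62, 2.12, 2.53]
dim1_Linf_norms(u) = [1.04, 1.52, 1.19, 0.92, 1.61, 1.74, 1.89, 1.18, 1.62]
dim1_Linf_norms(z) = [1.05, 1.5, 1.67, 1.51, 1.11, 2.15, 2.2, 1.42, 1.45]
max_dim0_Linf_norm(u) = 1.89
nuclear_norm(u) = 18.41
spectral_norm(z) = 4.02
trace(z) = 1.50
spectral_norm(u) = 3.54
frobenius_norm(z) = 7.51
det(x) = 0.05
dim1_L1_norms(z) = [6.23, 6.53, 8.15, 5.45, 3.75, 5.82, 6.9, 4.91, 5.44]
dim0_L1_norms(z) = [4.7, 5.56, 7.59, 6.95, 4.02, 3.53, 7.34, 5.6, 7.89]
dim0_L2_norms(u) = [2.8, 2.19, 2.7, 2.74, 1.48, 1.52, 2.39, 2.03, 2.11]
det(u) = -117.88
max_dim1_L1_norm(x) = 3.98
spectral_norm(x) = 2.36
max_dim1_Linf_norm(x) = 0.69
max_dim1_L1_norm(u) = 7.27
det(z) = 75.84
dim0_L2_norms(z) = [2.02, 2.21, 3.2, 3.18, 1.62, 1.43, 2.92, 2.34, 2.91]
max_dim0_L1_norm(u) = 7.12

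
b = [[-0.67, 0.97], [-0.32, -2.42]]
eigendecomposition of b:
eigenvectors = [[0.98,-0.53],[-0.2,0.85]]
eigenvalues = [-0.87, -2.22]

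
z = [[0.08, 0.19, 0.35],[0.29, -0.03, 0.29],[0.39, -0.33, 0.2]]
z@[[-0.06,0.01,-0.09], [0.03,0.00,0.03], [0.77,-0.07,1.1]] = [[0.27, -0.02, 0.38], [0.20, -0.02, 0.29], [0.12, -0.01, 0.18]]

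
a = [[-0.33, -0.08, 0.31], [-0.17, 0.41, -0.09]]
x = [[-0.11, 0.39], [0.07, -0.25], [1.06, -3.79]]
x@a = [[-0.03, 0.17, -0.07], [0.02, -0.11, 0.04], [0.29, -1.64, 0.67]]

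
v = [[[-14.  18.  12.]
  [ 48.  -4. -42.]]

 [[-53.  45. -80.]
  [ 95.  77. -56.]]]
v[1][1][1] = 77.0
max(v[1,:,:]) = 95.0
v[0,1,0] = 48.0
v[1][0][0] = -53.0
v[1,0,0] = -53.0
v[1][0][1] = 45.0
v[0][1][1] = -4.0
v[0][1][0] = 48.0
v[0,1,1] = -4.0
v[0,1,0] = 48.0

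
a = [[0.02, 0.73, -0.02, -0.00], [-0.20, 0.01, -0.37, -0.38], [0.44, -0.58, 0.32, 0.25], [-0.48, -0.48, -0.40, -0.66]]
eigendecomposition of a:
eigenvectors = [[(0.37+0j), -0.49+0.00j, 0.73+0.00j, (0.73-0j)], [(-0.39+0j), (0.19+0j), 0.31+0.12j, (0.31-0.12j)], [(-0.17+0j), 0.77+0.00j, (-0.23-0.36j), (-0.23+0.36j)], [-0.83+0.00j, -0.37+0.00j, (-0.39+0.14j), -0.39-0.14j]]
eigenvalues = [(-0.76+0j), (-0.23+0j), (0.34+0.13j), (0.34-0.13j)]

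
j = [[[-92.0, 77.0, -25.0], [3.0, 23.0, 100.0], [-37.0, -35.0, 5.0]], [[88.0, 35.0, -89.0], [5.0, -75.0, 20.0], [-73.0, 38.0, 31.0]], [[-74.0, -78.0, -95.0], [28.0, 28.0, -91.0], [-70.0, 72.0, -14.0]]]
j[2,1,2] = -91.0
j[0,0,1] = 77.0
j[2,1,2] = -91.0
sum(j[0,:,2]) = 80.0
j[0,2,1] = -35.0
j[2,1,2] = -91.0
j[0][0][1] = 77.0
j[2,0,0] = -74.0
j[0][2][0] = -37.0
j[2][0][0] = -74.0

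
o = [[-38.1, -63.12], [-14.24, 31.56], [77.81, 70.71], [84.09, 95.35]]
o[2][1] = 70.71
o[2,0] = 77.81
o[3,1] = 95.35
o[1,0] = -14.24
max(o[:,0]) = 84.09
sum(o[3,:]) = 179.44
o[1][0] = -14.24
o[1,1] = 31.56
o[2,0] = 77.81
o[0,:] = [-38.1, -63.12]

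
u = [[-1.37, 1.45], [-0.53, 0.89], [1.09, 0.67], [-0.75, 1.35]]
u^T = [[-1.37, -0.53, 1.09, -0.75], [1.45, 0.89, 0.67, 1.35]]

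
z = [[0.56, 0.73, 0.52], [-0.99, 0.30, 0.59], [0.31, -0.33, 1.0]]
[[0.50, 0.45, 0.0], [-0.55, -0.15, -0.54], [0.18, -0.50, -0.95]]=z @ [[0.63, 0.18, 0.18], [0.17, 0.71, 0.47], [0.04, -0.32, -0.85]]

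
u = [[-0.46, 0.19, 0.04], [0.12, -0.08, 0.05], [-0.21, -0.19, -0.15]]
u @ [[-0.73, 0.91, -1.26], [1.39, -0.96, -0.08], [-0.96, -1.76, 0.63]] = [[0.56, -0.67, 0.59],[-0.25, 0.1, -0.11],[0.03, 0.26, 0.19]]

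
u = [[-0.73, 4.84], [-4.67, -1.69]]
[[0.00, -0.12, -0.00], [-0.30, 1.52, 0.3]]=u @ [[0.06, -0.3, -0.06],[0.01, -0.07, -0.01]]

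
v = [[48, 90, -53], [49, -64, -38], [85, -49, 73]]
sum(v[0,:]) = 85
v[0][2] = -53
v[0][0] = 48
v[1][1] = -64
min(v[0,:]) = -53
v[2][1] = -49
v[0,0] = 48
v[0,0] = 48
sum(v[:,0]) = 182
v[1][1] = -64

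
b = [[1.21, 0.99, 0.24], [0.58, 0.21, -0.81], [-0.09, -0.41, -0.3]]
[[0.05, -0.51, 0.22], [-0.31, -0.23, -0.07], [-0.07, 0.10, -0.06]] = b @ [[0.06, -0.26, 0.19], [-0.12, -0.21, -0.06], [0.39, 0.04, 0.21]]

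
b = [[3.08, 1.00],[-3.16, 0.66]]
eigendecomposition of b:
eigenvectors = [[0.33+0.36j, (0.33-0.36j)],  [(-0.87+0j), (-0.87-0j)]]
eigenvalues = [(1.87+1.3j), (1.87-1.3j)]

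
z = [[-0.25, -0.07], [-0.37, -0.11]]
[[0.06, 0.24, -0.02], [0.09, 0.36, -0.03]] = z@[[-0.21, -1.06, 0.05], [-0.08, 0.33, 0.09]]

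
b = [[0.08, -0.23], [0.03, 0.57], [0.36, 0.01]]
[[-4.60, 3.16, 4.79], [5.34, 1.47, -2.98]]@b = [[1.45, 2.91], [-0.60, -0.42]]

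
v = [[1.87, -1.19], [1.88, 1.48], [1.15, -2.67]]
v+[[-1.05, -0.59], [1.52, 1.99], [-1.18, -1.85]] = [[0.82, -1.78], [3.40, 3.47], [-0.03, -4.52]]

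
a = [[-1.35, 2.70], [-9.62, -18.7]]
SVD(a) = [[0.09, -1.00],[-1.0, -0.09]] @ diag([21.10586904207308, 2.4267657445376187]) @ [[0.45, 0.89], [0.89, -0.45]]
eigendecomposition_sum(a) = [[-3.36, -0.58],[2.06, 0.35]] + [[2.01, 3.28],[-11.68, -19.05]]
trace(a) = -20.05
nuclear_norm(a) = 23.53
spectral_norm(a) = 21.11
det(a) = 51.22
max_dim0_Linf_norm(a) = 18.7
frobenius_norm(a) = 21.24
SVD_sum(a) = [[0.81,1.62],[-9.43,-18.79]] + [[-2.16, 1.08], [-0.19, 0.09]]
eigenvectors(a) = [[0.85, -0.17],[-0.52, 0.99]]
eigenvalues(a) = [-3.0, -17.05]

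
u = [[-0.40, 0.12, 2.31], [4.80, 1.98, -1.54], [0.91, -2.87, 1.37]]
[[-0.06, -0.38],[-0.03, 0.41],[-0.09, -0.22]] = u @ [[-0.02, 0.03], [0.01, 0.01], [-0.03, -0.16]]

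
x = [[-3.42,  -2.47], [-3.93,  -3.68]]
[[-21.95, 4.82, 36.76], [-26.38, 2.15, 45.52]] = x @ [[5.43, -4.32, -7.94], [1.37, 4.03, -3.89]]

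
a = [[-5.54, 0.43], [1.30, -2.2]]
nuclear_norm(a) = 7.79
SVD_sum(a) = [[-5.43, 1.01], [1.65, -0.31]] + [[-0.11, -0.58], [-0.35, -1.89]]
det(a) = 11.63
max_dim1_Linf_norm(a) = 5.54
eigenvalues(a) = [-5.7, -2.04]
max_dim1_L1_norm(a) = 5.97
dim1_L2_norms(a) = [5.56, 2.56]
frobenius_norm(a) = 6.12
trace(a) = -7.74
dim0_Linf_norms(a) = [5.54, 2.2]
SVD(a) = [[-0.96, 0.29],[0.29, 0.96]] @ diag([5.775095532053378, 2.0136463432432996]) @ [[0.98, -0.18], [-0.18, -0.98]]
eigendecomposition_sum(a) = [[-5.45, 0.67],[2.02, -0.25]] + [[-0.09, -0.24],[-0.72, -1.95]]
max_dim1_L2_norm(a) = 5.56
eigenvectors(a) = [[-0.94, -0.12], [0.35, -0.99]]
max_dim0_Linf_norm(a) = 5.54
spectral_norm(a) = 5.78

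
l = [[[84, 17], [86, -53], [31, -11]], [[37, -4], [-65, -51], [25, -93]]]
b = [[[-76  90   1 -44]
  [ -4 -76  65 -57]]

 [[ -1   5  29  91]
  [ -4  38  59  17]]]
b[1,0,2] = 29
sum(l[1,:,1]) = -148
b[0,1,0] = -4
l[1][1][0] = -65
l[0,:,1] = [17, -53, -11]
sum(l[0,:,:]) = 154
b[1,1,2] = 59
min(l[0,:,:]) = -53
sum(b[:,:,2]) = 154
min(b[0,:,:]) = -76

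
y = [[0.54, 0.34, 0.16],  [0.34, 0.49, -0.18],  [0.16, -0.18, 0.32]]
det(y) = -0.002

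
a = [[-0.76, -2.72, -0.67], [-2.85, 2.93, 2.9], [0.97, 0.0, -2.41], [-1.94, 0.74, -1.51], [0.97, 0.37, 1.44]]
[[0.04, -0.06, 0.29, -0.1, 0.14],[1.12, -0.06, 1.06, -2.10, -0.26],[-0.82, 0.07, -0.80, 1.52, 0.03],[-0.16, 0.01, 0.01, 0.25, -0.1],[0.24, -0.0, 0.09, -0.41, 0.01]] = a@[[-0.15, 0.02, -0.23, 0.30, 0.03],[-0.04, 0.02, -0.1, 0.08, -0.06],[0.28, -0.02, 0.24, -0.51, 0.00]]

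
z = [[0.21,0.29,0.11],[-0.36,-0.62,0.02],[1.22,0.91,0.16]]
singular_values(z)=[1.71, 0.28, 0.1]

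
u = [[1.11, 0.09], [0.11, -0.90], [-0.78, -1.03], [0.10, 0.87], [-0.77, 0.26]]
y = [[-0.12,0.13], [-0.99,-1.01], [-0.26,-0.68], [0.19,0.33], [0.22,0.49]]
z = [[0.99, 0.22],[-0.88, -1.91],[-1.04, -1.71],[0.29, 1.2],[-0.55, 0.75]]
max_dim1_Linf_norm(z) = 1.91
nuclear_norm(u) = 3.18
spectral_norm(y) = 1.70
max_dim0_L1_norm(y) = 2.64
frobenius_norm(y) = 1.73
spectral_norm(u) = 1.81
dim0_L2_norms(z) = [1.8, 2.94]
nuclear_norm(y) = 2.04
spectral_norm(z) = 3.23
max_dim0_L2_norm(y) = 1.36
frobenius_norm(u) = 2.27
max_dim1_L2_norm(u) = 1.29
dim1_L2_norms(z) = [1.01, 2.1, 2.0, 1.23, 0.93]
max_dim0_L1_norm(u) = 3.15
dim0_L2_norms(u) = [1.57, 1.64]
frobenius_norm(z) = 3.44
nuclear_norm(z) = 4.42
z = u + y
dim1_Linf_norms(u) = [1.11, 0.9, 1.03, 0.87, 0.77]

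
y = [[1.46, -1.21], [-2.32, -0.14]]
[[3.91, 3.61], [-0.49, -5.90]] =y @ [[0.38, 2.54], [-2.77, 0.08]]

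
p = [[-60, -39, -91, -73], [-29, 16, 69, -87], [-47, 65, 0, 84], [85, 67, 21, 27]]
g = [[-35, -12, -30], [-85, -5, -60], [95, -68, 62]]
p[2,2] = 0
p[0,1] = -39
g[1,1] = -5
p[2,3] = 84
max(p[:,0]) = 85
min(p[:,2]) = -91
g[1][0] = -85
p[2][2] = 0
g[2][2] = 62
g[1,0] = -85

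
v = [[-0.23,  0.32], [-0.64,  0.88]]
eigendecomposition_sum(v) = [[0.01, -0.00], [0.0, -0.00]] + [[-0.24, 0.32], [-0.64, 0.88]]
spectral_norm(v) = 1.16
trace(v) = 0.65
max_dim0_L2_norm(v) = 0.94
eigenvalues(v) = [0.0, 0.65]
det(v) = 0.00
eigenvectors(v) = [[-0.81, -0.34], [-0.59, -0.94]]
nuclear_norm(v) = 1.16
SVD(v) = [[-0.34,-0.94], [-0.94,0.34]] @ diag([1.1572794386975271, 0.0020738292928638327]) @ [[0.59, -0.81], [-0.81, -0.59]]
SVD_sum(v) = [[-0.23, 0.32],  [-0.64, 0.88]] + [[0.0, 0.0],[-0.0, -0.0]]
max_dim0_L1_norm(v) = 1.2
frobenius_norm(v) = 1.16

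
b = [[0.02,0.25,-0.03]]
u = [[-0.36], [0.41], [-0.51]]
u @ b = [[-0.01,-0.09,0.01], [0.01,0.1,-0.01], [-0.01,-0.13,0.02]]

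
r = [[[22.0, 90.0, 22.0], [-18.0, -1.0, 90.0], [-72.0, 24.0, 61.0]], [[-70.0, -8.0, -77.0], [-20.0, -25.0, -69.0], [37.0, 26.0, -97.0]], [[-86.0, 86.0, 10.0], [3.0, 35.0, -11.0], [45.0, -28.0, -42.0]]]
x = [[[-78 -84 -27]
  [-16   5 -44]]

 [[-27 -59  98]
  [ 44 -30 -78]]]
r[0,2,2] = 61.0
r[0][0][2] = 22.0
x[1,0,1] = -59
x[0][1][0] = -16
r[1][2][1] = 26.0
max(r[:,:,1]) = 90.0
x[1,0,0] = -27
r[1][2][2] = -97.0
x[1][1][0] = 44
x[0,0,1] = -84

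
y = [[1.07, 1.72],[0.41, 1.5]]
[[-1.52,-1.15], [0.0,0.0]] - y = [[-2.59, -2.87], [-0.41, -1.5]]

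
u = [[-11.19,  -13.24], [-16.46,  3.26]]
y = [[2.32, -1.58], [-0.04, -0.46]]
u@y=[[-25.43, 23.77], [-38.32, 24.51]]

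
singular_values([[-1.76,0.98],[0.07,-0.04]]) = [2.02, 0.0]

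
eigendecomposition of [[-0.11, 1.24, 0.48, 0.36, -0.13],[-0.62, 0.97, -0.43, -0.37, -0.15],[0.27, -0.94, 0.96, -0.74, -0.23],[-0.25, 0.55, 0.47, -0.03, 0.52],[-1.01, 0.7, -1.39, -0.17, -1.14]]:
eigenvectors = [[0.02+0.00j, -0.19+0.00j, (0.65+0j), 0.65-0.00j, (-0.8+0j)], [0.38+0.00j, (-0.05+0j), (0.03+0.31j), 0.03-0.31j, (-0.43+0j)], [-0.79+0.00j, (0.03+0j), -0.28+0.30j, (-0.28-0.3j), 0.16+0.00j], [(0.05+0j), 0.37+0.00j, 0.30+0.40j, 0.30-0.40j, 0.35+0.00j], [(0.49+0j), (-0.91+0j), -0.26+0.00j, -0.26-0.00j, 0.15+0.00j]]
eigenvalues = [(1.59+0j), (-1.2+0j), (-0.03+1.03j), (-0.03-1.03j), (0.32+0j)]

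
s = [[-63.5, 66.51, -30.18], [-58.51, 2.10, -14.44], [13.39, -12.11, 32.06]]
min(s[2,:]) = -12.11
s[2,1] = -12.11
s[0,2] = -30.18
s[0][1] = 66.51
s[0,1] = 66.51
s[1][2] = -14.44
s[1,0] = -58.51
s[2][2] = 32.06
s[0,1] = 66.51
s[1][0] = -58.51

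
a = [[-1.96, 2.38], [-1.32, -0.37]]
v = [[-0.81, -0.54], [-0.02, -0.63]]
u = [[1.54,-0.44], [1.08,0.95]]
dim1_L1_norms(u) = [1.98, 2.03]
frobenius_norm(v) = 1.16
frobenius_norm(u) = 2.15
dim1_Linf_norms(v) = [0.81, 0.63]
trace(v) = -1.44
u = a @ v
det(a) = 3.87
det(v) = 0.50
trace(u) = 2.49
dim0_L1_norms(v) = [0.83, 1.17]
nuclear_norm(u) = 2.92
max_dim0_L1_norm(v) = 1.17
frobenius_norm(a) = 3.37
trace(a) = -2.33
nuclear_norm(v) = 1.53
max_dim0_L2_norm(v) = 0.83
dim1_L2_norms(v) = [0.97, 0.63]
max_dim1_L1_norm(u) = 2.03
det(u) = 1.94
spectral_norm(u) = 1.89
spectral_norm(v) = 1.06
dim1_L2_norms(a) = [3.08, 1.37]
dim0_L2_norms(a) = [2.36, 2.41]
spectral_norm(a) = 3.14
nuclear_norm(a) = 4.37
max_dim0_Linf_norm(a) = 2.38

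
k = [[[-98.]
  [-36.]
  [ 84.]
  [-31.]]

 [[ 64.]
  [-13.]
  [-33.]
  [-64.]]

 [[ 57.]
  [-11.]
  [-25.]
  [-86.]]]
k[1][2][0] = -33.0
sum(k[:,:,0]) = -192.0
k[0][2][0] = 84.0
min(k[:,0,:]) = -98.0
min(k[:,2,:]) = -33.0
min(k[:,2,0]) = -33.0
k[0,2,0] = 84.0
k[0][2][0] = 84.0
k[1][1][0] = -13.0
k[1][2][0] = -33.0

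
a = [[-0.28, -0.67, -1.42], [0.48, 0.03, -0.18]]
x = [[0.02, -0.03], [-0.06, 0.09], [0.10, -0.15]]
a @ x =[[-0.11,0.16], [-0.01,0.02]]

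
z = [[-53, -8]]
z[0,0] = -53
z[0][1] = -8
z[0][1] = -8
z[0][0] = -53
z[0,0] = -53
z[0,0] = -53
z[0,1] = -8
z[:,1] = [-8]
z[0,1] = -8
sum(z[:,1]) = -8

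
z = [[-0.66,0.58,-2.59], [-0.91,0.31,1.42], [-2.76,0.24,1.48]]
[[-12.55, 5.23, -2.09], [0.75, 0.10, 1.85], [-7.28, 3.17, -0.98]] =z@[[4.48, -1.75, 1.42], [-0.69, 1.18, 3.99], [3.55, -1.31, 1.34]]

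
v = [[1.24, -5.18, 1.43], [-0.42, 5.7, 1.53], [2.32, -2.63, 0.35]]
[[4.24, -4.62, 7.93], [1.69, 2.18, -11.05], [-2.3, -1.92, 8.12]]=v@[[-2.04, 0.04, 2.11], [-0.57, 0.64, -1.41], [2.67, -0.95, -1.39]]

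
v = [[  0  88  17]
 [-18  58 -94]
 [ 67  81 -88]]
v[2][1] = 81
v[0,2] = 17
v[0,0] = 0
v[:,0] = [0, -18, 67]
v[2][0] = 67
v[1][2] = -94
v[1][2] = -94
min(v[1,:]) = -94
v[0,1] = 88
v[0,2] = 17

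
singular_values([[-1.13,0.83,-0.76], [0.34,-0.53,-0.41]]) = [1.63, 0.66]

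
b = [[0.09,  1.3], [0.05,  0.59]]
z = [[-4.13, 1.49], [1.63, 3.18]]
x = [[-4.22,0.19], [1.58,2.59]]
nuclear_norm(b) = 1.44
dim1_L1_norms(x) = [4.41, 4.17]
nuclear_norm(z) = 7.95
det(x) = -11.23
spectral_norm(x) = 4.59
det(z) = -15.56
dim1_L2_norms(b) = [1.3, 0.59]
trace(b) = 0.68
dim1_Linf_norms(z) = [4.13, 3.18]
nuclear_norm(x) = 7.04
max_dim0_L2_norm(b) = 1.43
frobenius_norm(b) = 1.43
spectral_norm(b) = 1.43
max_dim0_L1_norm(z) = 5.76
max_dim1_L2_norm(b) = 1.3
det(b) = -0.01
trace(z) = -0.95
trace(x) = -1.63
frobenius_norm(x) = 5.20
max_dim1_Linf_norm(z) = 4.13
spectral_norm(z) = 4.45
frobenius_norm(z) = 5.66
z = x + b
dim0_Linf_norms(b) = [0.09, 1.3]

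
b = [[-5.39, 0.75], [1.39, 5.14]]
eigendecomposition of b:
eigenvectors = [[-0.99, -0.07], [0.13, -1.00]]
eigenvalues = [-5.49, 5.24]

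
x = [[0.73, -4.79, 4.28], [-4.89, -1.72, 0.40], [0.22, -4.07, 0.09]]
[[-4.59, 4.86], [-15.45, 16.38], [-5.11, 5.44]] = x @ [[2.67, -2.83], [1.4, -1.49], [0.04, -0.05]]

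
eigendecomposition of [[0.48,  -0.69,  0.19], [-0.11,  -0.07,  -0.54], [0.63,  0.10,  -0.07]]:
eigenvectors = [[(0.8+0j), -0.24+0.39j, (-0.24-0.39j)], [(-0.36+0j), (0.17+0.59j), (0.17-0.59j)], [0.48+0.00j, (0.64+0j), 0.64-0.00j]]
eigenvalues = [(0.9+0j), (-0.28+0.47j), (-0.28-0.47j)]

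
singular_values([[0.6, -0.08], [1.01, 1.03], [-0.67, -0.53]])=[1.72, 0.47]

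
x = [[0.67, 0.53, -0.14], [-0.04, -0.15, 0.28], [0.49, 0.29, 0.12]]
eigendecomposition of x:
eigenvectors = [[0.69, -0.54, -0.55],[0.2, 0.78, 0.8],[0.7, 0.32, 0.24]]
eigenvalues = [0.68, -0.0, -0.04]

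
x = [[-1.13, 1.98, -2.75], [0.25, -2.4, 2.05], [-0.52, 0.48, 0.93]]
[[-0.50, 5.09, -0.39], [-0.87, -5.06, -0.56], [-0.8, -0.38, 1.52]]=x @ [[1.54, 0.15, -0.20],[0.36, 1.28, 1.05],[-0.19, -0.99, 0.98]]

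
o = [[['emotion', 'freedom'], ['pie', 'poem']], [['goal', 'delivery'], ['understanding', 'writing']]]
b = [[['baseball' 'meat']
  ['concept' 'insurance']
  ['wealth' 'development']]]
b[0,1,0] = 'concept'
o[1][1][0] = 'understanding'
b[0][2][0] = 'wealth'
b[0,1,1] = 'insurance'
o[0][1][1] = 'poem'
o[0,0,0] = 'emotion'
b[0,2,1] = 'development'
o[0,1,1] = 'poem'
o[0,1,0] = 'pie'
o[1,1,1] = 'writing'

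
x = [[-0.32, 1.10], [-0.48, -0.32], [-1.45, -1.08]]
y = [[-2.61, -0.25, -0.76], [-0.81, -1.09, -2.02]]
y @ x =[[2.06,-1.97], [3.71,1.64]]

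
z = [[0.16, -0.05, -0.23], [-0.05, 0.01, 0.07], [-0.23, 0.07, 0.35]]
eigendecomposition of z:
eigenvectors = [[-0.55, 0.79, -0.28],[0.17, -0.22, -0.96],[0.82, 0.57, 0.01]]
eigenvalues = [0.52, 0.01, -0.01]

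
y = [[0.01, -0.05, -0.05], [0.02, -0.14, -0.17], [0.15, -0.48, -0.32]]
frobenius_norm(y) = 0.64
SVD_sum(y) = [[0.02,-0.06,-0.04], [0.05,-0.17,-0.12], [0.14,-0.47,-0.34]] + [[-0.01, 0.01, -0.01], [-0.03, 0.03, -0.05], [0.01, -0.01, 0.02]] + [[-0.00, -0.00, 0.0],[0.0, 0.0, -0.00],[0.00, 0.00, -0.0]]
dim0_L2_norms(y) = [0.15, 0.5, 0.37]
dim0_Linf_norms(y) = [0.15, 0.48, 0.32]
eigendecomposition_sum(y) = [[0.02, -0.06, -0.05], [0.05, -0.19, -0.15], [0.11, -0.42, -0.34]] + [[-0.0,0.00,0.00],[-0.00,0.00,0.00],[0.00,-0.0,-0.00]] + [[-0.01, 0.01, -0.00], [-0.03, 0.05, -0.02], [0.04, -0.06, 0.02]]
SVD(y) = [[-0.11,-0.19,-0.98], [-0.33,-0.92,0.21], [-0.94,0.35,0.04]] @ diag([0.636002969032768, 0.06928257022816754, 0.00038580316636112387]) @ [[-0.23, 0.79, 0.57], [0.46, -0.42, 0.78], [0.86, 0.44, -0.27]]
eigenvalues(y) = [-0.51, -0.0, 0.06]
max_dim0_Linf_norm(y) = 0.48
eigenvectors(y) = [[0.13, 0.86, -0.11], [0.41, 0.44, -0.64], [0.91, -0.26, 0.76]]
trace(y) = -0.45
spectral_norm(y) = 0.64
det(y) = 0.00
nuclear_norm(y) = 0.71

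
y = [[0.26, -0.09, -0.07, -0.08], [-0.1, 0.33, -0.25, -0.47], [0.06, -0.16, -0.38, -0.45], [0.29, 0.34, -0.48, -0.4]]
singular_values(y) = [1.07, 0.43, 0.35, 0.1]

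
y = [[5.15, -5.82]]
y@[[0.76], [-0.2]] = [[5.08]]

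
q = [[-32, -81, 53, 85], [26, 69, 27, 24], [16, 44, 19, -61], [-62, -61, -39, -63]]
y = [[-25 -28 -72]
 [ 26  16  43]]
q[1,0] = 26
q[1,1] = 69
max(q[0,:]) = 85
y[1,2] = 43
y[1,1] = 16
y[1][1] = 16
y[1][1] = 16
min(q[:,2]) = -39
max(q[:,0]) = 26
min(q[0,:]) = -81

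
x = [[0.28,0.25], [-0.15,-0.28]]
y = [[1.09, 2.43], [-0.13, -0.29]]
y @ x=[[-0.06,-0.41], [0.01,0.05]]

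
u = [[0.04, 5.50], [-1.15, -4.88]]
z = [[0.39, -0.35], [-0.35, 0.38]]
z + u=[[0.43, 5.15],[-1.50, -4.5]]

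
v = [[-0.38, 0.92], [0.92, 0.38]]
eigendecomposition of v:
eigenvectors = [[-0.83, -0.56], [0.56, -0.83]]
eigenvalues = [-1.0, 1.0]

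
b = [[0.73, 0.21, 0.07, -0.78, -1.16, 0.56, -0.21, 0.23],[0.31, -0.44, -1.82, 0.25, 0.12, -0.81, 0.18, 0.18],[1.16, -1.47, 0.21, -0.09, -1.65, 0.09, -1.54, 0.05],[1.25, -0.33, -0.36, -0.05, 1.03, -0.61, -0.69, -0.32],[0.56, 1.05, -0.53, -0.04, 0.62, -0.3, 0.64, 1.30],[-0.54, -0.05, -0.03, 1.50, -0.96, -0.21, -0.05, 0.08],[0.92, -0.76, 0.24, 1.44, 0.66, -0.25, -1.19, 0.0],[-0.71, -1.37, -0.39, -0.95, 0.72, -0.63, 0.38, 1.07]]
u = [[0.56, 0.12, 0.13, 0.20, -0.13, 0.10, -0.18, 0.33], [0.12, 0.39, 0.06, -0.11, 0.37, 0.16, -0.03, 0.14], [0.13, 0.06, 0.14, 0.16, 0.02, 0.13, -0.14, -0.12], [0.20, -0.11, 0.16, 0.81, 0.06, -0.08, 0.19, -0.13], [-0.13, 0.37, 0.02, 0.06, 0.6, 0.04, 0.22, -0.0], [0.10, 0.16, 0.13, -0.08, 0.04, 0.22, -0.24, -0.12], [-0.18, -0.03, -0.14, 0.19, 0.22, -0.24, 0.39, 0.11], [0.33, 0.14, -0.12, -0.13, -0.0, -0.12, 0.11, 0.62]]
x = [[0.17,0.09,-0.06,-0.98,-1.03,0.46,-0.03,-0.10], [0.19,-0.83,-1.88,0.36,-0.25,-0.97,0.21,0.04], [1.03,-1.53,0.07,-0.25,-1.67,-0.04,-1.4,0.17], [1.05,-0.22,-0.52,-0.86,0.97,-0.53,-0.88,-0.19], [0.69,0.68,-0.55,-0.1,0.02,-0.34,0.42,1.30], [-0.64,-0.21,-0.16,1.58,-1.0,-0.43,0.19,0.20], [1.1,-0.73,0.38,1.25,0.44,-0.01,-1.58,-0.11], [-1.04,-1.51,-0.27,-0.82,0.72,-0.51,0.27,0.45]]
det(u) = 0.00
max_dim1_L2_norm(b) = 2.94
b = u + x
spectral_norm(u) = 1.00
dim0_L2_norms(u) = [0.74, 0.6, 0.34, 0.89, 0.75, 0.43, 0.6, 0.76]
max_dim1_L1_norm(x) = 6.16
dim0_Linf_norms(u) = [0.56, 0.39, 0.16, 0.81, 0.6, 0.24, 0.39, 0.62]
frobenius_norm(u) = 1.87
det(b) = -2.08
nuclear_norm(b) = 14.99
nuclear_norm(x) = 15.27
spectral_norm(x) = 3.44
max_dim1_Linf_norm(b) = 1.82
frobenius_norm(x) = 6.24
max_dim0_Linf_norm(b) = 1.82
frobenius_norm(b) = 6.22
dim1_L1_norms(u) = [1.75, 1.38, 0.9, 1.74, 1.44, 1.09, 1.5, 1.57]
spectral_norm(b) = 3.57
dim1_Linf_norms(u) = [0.56, 0.39, 0.16, 0.81, 0.6, 0.24, 0.39, 0.62]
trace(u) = 3.73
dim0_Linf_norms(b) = [1.25, 1.47, 1.82, 1.5, 1.65, 0.81, 1.54, 1.3]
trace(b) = 0.74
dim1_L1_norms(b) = [3.95, 4.11, 6.26, 4.64, 5.04, 3.42, 5.46, 6.22]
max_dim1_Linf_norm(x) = 1.88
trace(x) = -2.99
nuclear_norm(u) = 3.76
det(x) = 9.59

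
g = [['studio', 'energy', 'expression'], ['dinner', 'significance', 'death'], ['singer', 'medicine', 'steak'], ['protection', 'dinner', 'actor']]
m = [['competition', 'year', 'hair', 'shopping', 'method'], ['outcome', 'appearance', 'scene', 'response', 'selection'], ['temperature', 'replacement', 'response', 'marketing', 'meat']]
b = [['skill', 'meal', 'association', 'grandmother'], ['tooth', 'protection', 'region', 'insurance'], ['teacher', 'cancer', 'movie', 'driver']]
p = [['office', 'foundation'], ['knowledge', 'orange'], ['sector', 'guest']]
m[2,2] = 'response'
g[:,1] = ['energy', 'significance', 'medicine', 'dinner']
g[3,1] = 'dinner'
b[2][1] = 'cancer'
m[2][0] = 'temperature'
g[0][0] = 'studio'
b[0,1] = 'meal'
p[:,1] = ['foundation', 'orange', 'guest']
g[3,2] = 'actor'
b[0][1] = 'meal'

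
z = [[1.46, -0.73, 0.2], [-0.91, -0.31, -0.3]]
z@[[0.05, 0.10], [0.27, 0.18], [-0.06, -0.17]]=[[-0.14, -0.02], [-0.11, -0.1]]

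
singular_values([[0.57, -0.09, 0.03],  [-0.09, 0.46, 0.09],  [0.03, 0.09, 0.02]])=[0.62, 0.43, 0.0]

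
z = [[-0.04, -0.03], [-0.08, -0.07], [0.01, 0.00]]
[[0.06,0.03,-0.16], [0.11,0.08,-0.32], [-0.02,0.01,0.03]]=z @ [[-2.32, 1.27, 3.19], [1.06, -2.55, 0.97]]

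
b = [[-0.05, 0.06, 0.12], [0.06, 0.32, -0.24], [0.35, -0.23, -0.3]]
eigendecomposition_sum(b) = [[-0.1,0.04,0.11], [0.10,-0.04,-0.11], [0.3,-0.12,-0.35]] + [[0.05, 0.00, 0.01], [0.02, 0.00, 0.01], [0.03, 0.0, 0.01]] + [[-0.00, 0.02, -0.01],[-0.06, 0.36, -0.13],[0.02, -0.11, 0.04]]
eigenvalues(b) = [-0.49, 0.06, 0.4]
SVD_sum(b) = [[-0.09,0.04,0.09],[0.06,-0.03,-0.06],[0.34,-0.17,-0.34]] + [[0.0, -0.00, 0.0], [-0.0, 0.35, -0.18], [0.0, -0.06, 0.03]] + [[0.04,0.02,0.03],[0.0,0.0,0.00],[0.01,0.00,0.01]]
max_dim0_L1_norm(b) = 0.66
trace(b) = -0.03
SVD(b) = [[-0.25, 0.00, 0.97], [0.18, -0.98, 0.05], [0.95, 0.18, 0.24]] @ diag([0.5353409126448128, 0.4000356190398797, 0.05368063662065773]) @ [[0.67, -0.33, -0.67], [0.01, -0.89, 0.45], [0.75, 0.31, 0.59]]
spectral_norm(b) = 0.54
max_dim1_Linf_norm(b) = 0.35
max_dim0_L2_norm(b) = 0.4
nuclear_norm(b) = 0.99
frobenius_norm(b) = 0.67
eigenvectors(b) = [[-0.29,0.77,-0.05], [0.29,0.32,-0.96], [0.91,0.54,0.29]]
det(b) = -0.01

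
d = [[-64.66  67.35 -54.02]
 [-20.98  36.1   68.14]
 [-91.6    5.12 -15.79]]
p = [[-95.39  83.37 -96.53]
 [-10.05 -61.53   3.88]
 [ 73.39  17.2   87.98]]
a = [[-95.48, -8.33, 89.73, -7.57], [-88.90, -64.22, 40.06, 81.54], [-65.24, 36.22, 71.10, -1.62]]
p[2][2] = 87.98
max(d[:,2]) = 68.14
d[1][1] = 36.1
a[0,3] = -7.57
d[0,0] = -64.66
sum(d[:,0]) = -177.24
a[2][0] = -65.24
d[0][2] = -54.02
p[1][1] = -61.53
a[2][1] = 36.22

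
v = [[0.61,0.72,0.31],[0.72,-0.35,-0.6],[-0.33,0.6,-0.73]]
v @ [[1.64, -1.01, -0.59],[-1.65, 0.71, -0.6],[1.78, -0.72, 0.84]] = [[0.36, -0.33, -0.53], [0.69, -0.54, -0.72], [-2.83, 1.28, -0.78]]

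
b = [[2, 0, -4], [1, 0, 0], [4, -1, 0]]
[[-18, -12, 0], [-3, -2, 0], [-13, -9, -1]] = b@ [[-3, -2, 0], [1, 1, 1], [3, 2, 0]]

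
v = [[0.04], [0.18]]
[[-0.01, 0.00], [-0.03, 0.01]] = v @ [[-0.19, 0.07]]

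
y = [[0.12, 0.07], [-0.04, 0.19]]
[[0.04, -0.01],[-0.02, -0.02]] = y @ [[0.36, -0.04],  [-0.05, -0.1]]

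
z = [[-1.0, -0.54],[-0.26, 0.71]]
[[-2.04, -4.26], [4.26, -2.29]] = z @ [[-1.00, 5.01],[5.63, -1.39]]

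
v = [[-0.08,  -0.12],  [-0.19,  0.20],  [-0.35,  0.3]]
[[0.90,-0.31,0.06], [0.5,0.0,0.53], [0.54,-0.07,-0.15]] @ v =[[-0.03, -0.15], [-0.23, 0.1], [0.02, -0.12]]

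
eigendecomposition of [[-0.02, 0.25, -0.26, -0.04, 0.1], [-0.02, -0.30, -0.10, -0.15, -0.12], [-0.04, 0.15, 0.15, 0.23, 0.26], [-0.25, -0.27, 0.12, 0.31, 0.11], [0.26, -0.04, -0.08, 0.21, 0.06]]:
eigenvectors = [[-0.33+0.00j, (0.4+0.21j), 0.40-0.21j, -0.65+0.00j, (-0.65-0j)], [-0.20+0.00j, -0.11+0.05j, (-0.11-0.05j), 0.10-0.22j, 0.10+0.22j], [(0.46+0j), 0.17-0.38j, 0.17+0.38j, (-0.3+0.02j), -0.30-0.02j], [0.79+0.00j, -0.33+0.23j, -0.33-0.23j, -0.26-0.16j, -0.26+0.16j], [(0.1+0j), 0.67+0.00j, 0.67-0.00j, (0.56+0.17j), (0.56-0.17j)]]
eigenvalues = [(0.57+0j), (0.1+0.19j), (0.1-0.19j), (-0.28+0.06j), (-0.28-0.06j)]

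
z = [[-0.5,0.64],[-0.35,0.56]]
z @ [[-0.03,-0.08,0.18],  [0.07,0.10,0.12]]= [[0.06, 0.10, -0.01],  [0.05, 0.08, 0.00]]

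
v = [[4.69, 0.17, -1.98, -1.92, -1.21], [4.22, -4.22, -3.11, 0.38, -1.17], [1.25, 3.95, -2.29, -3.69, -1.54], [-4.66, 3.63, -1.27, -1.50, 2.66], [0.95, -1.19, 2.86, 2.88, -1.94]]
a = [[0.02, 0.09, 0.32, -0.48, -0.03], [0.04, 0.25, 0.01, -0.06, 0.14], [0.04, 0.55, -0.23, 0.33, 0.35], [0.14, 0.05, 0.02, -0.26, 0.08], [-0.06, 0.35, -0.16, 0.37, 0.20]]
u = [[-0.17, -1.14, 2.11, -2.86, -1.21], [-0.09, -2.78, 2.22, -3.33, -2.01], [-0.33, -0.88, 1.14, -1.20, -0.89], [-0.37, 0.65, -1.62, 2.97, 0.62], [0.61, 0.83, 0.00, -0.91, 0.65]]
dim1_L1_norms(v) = [9.97, 13.1, 12.72, 13.72, 9.82]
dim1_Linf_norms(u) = [2.86, 3.33, 1.2, 2.97, 0.91]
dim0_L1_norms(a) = [0.3, 1.29, 0.74, 1.5, 0.8]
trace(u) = 1.81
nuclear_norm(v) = 24.19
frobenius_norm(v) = 13.59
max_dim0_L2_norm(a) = 0.74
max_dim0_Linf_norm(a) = 0.55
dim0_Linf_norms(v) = [4.69, 4.22, 3.11, 3.69, 2.66]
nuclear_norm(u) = 10.36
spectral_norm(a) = 1.02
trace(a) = -0.02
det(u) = -0.00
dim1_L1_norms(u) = [7.49, 10.43, 4.44, 6.23, 3.0]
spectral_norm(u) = 7.58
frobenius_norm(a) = 1.20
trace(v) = -5.26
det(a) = 0.00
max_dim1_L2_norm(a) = 0.77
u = v @ a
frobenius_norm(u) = 7.90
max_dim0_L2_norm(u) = 5.51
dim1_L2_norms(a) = [0.58, 0.3, 0.77, 0.31, 0.57]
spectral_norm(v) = 9.99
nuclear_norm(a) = 1.83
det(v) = -286.18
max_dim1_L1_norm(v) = 13.72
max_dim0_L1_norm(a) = 1.5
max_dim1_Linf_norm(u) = 3.33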